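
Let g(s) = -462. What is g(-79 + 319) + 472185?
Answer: 471723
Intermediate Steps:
g(-79 + 319) + 472185 = -462 + 472185 = 471723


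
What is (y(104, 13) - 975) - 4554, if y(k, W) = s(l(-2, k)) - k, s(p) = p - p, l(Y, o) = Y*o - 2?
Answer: -5633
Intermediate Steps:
l(Y, o) = -2 + Y*o
s(p) = 0
y(k, W) = -k (y(k, W) = 0 - k = -k)
(y(104, 13) - 975) - 4554 = (-1*104 - 975) - 4554 = (-104 - 975) - 4554 = -1079 - 4554 = -5633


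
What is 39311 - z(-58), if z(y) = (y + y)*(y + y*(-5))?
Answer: 66223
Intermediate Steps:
z(y) = -8*y**2 (z(y) = (2*y)*(y - 5*y) = (2*y)*(-4*y) = -8*y**2)
39311 - z(-58) = 39311 - (-8)*(-58)**2 = 39311 - (-8)*3364 = 39311 - 1*(-26912) = 39311 + 26912 = 66223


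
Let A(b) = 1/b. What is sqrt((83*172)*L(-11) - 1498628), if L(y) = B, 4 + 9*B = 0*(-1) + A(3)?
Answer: 2*I*sqrt(30464994)/9 ≈ 1226.6*I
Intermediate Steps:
A(b) = 1/b
B = -11/27 (B = -4/9 + (0*(-1) + 1/3)/9 = -4/9 + (0 + 1/3)/9 = -4/9 + (1/9)*(1/3) = -4/9 + 1/27 = -11/27 ≈ -0.40741)
L(y) = -11/27
sqrt((83*172)*L(-11) - 1498628) = sqrt((83*172)*(-11/27) - 1498628) = sqrt(14276*(-11/27) - 1498628) = sqrt(-157036/27 - 1498628) = sqrt(-40619992/27) = 2*I*sqrt(30464994)/9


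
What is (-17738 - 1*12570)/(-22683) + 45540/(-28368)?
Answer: -4811291/17874204 ≈ -0.26918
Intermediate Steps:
(-17738 - 1*12570)/(-22683) + 45540/(-28368) = (-17738 - 12570)*(-1/22683) + 45540*(-1/28368) = -30308*(-1/22683) - 1265/788 = 30308/22683 - 1265/788 = -4811291/17874204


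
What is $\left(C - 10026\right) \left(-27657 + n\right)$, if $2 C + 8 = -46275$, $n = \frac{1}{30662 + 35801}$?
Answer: $\frac{60967410274325}{66463} \approx 9.1731 \cdot 10^{8}$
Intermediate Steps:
$n = \frac{1}{66463} \approx 1.5046 \cdot 10^{-5}$
$C = - \frac{46283}{2}$ ($C = -4 + \frac{1}{2} \left(-46275\right) = -4 - \frac{46275}{2} = - \frac{46283}{2} \approx -23142.0$)
$\left(C - 10026\right) \left(-27657 + n\right) = \left(- \frac{46283}{2} - 10026\right) \left(-27657 + \frac{1}{66463}\right) = \left(- \frac{66335}{2}\right) \left(- \frac{1838167190}{66463}\right) = \frac{60967410274325}{66463}$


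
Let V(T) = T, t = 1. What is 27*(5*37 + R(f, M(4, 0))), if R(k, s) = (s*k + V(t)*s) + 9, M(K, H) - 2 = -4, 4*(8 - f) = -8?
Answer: 4644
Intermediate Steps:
f = 10 (f = 8 - ¼*(-8) = 8 + 2 = 10)
M(K, H) = -2 (M(K, H) = 2 - 4 = -2)
R(k, s) = 9 + s + k*s (R(k, s) = (s*k + 1*s) + 9 = (k*s + s) + 9 = (s + k*s) + 9 = 9 + s + k*s)
27*(5*37 + R(f, M(4, 0))) = 27*(5*37 + (9 - 2 + 10*(-2))) = 27*(185 + (9 - 2 - 20)) = 27*(185 - 13) = 27*172 = 4644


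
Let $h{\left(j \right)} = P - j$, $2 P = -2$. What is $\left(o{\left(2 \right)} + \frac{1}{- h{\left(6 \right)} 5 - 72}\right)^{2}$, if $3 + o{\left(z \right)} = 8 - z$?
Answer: $\frac{12100}{1369} \approx 8.8386$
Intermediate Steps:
$P = -1$ ($P = \frac{1}{2} \left(-2\right) = -1$)
$h{\left(j \right)} = -1 - j$
$o{\left(z \right)} = 5 - z$ ($o{\left(z \right)} = -3 - \left(-8 + z\right) = 5 - z$)
$\left(o{\left(2 \right)} + \frac{1}{- h{\left(6 \right)} 5 - 72}\right)^{2} = \left(\left(5 - 2\right) + \frac{1}{- (-1 - 6) 5 - 72}\right)^{2} = \left(3 + \frac{1}{\left(-1\right) \left(-7\right) 5 - 72}\right)^{2} = \left(3 + \frac{1}{7 \cdot 5 - 72}\right)^{2} = \left(3 + \frac{1}{35 - 72}\right)^{2} = \left(3 + \frac{1}{-37}\right)^{2} = \left(3 - \frac{1}{37}\right)^{2} = \left(\frac{110}{37}\right)^{2} = \frac{12100}{1369}$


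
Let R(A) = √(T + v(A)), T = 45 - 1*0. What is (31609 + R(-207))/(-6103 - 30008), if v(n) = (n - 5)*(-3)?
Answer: -31609/36111 - √681/36111 ≈ -0.87605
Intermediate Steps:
T = 45 (T = 45 + 0 = 45)
v(n) = 15 - 3*n (v(n) = (-5 + n)*(-3) = 15 - 3*n)
R(A) = √(60 - 3*A) (R(A) = √(45 + (15 - 3*A)) = √(60 - 3*A))
(31609 + R(-207))/(-6103 - 30008) = (31609 + √(60 - 3*(-207)))/(-6103 - 30008) = (31609 + √(60 + 621))/(-36111) = (31609 + √681)*(-1/36111) = -31609/36111 - √681/36111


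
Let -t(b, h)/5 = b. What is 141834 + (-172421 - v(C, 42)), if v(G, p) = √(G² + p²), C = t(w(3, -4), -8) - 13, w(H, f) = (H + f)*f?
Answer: -30587 - 3*√317 ≈ -30640.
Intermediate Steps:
w(H, f) = f*(H + f)
t(b, h) = -5*b
C = -33 (C = -(-20)*(3 - 4) - 13 = -(-20)*(-1) - 13 = -5*4 - 13 = -20 - 13 = -33)
141834 + (-172421 - v(C, 42)) = 141834 + (-172421 - √((-33)² + 42²)) = 141834 + (-172421 - √(1089 + 1764)) = 141834 + (-172421 - √2853) = 141834 + (-172421 - 3*√317) = -30587 - 3*√317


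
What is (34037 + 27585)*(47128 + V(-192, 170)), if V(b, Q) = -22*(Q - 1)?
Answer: 2675011020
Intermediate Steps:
V(b, Q) = 22 - 22*Q (V(b, Q) = -22*(-1 + Q) = 22 - 22*Q)
(34037 + 27585)*(47128 + V(-192, 170)) = (34037 + 27585)*(47128 + (22 - 22*170)) = 61622*(47128 + (22 - 3740)) = 61622*(47128 - 3718) = 61622*43410 = 2675011020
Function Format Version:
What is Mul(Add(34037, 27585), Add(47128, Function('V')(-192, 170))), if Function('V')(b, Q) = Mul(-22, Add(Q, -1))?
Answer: 2675011020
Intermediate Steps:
Function('V')(b, Q) = Add(22, Mul(-22, Q)) (Function('V')(b, Q) = Mul(-22, Add(-1, Q)) = Add(22, Mul(-22, Q)))
Mul(Add(34037, 27585), Add(47128, Function('V')(-192, 170))) = Mul(Add(34037, 27585), Add(47128, Add(22, Mul(-22, 170)))) = Mul(61622, Add(47128, Add(22, -3740))) = Mul(61622, Add(47128, -3718)) = Mul(61622, 43410) = 2675011020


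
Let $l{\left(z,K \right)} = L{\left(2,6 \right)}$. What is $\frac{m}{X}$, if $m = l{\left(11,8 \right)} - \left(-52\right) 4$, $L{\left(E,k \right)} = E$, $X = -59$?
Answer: $- \frac{210}{59} \approx -3.5593$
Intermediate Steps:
$l{\left(z,K \right)} = 2$
$m = 210$ ($m = 2 - \left(-52\right) 4 = 2 - -208 = 2 + 208 = 210$)
$\frac{m}{X} = \frac{210}{-59} = 210 \left(- \frac{1}{59}\right) = - \frac{210}{59}$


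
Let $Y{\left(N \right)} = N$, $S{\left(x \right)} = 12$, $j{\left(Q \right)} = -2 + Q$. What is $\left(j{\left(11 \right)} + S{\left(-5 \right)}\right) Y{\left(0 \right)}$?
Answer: $0$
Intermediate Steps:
$\left(j{\left(11 \right)} + S{\left(-5 \right)}\right) Y{\left(0 \right)} = \left(\left(-2 + 11\right) + 12\right) 0 = \left(9 + 12\right) 0 = 21 \cdot 0 = 0$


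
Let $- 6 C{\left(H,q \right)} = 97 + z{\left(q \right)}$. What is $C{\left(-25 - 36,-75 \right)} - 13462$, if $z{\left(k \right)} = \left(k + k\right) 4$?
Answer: $- \frac{80269}{6} \approx -13378.0$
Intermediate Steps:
$z{\left(k \right)} = 8 k$ ($z{\left(k \right)} = 2 k 4 = 8 k$)
$C{\left(H,q \right)} = - \frac{97}{6} - \frac{4 q}{3}$ ($C{\left(H,q \right)} = - \frac{97 + 8 q}{6} = - \frac{97}{6} - \frac{4 q}{3}$)
$C{\left(-25 - 36,-75 \right)} - 13462 = \left(- \frac{97}{6} - -100\right) - 13462 = \left(- \frac{97}{6} + 100\right) - 13462 = \frac{503}{6} - 13462 = - \frac{80269}{6}$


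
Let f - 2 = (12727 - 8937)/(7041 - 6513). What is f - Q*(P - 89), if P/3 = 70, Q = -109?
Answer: 3484319/264 ≈ 13198.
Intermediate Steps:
P = 210 (P = 3*70 = 210)
f = 2423/264 (f = 2 + (12727 - 8937)/(7041 - 6513) = 2 + 3790/528 = 2 + 3790*(1/528) = 2 + 1895/264 = 2423/264 ≈ 9.1780)
f - Q*(P - 89) = 2423/264 - (-109)*(210 - 89) = 2423/264 - (-109)*121 = 2423/264 - 1*(-13189) = 2423/264 + 13189 = 3484319/264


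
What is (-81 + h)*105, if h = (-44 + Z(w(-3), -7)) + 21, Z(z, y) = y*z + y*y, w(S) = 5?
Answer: -9450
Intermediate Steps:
Z(z, y) = y² + y*z (Z(z, y) = y*z + y² = y² + y*z)
h = -9 (h = (-44 - 7*(-7 + 5)) + 21 = (-44 - 7*(-2)) + 21 = (-44 + 14) + 21 = -30 + 21 = -9)
(-81 + h)*105 = (-81 - 9)*105 = -90*105 = -9450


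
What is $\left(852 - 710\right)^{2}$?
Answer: $20164$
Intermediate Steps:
$\left(852 - 710\right)^{2} = 142^{2} = 20164$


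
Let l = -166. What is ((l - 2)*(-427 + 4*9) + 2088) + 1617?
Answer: 69393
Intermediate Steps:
((l - 2)*(-427 + 4*9) + 2088) + 1617 = ((-166 - 2)*(-427 + 4*9) + 2088) + 1617 = (-168*(-427 + 36) + 2088) + 1617 = (-168*(-391) + 2088) + 1617 = (65688 + 2088) + 1617 = 67776 + 1617 = 69393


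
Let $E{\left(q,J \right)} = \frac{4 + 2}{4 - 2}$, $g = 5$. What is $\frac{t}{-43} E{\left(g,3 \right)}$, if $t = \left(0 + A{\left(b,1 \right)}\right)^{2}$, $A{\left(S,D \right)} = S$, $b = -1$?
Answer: $- \frac{3}{43} \approx -0.069767$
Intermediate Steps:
$E{\left(q,J \right)} = 3$ ($E{\left(q,J \right)} = \frac{6}{2} = 6 \cdot \frac{1}{2} = 3$)
$t = 1$ ($t = \left(0 - 1\right)^{2} = \left(-1\right)^{2} = 1$)
$\frac{t}{-43} E{\left(g,3 \right)} = 1 \frac{1}{-43} \cdot 3 = 1 \left(- \frac{1}{43}\right) 3 = \left(- \frac{1}{43}\right) 3 = - \frac{3}{43}$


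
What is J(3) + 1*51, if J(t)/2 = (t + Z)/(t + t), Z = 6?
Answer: 54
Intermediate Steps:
J(t) = (6 + t)/t (J(t) = 2*((t + 6)/(t + t)) = 2*((6 + t)/((2*t))) = 2*((6 + t)*(1/(2*t))) = 2*((6 + t)/(2*t)) = (6 + t)/t)
J(3) + 1*51 = (6 + 3)/3 + 1*51 = (1/3)*9 + 51 = 3 + 51 = 54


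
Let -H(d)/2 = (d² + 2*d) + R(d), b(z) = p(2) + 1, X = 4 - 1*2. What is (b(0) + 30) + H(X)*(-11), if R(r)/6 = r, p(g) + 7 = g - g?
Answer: 464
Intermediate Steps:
X = 2 (X = 4 - 2 = 2)
p(g) = -7 (p(g) = -7 + (g - g) = -7 + 0 = -7)
R(r) = 6*r
b(z) = -6 (b(z) = -7 + 1 = -6)
H(d) = -16*d - 2*d² (H(d) = -2*((d² + 2*d) + 6*d) = -2*(d² + 8*d) = -16*d - 2*d²)
(b(0) + 30) + H(X)*(-11) = (-6 + 30) + (2*2*(-8 - 1*2))*(-11) = 24 + (2*2*(-8 - 2))*(-11) = 24 + (2*2*(-10))*(-11) = 24 - 40*(-11) = 24 + 440 = 464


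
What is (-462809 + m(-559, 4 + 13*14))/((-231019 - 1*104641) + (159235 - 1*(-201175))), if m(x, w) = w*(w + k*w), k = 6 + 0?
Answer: -220637/24750 ≈ -8.9146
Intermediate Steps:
k = 6
m(x, w) = 7*w² (m(x, w) = w*(w + 6*w) = w*(7*w) = 7*w²)
(-462809 + m(-559, 4 + 13*14))/((-231019 - 1*104641) + (159235 - 1*(-201175))) = (-462809 + 7*(4 + 13*14)²)/((-231019 - 1*104641) + (159235 - 1*(-201175))) = (-462809 + 7*(4 + 182)²)/((-231019 - 104641) + (159235 + 201175)) = (-462809 + 7*186²)/(-335660 + 360410) = (-462809 + 7*34596)/24750 = (-462809 + 242172)*(1/24750) = -220637*1/24750 = -220637/24750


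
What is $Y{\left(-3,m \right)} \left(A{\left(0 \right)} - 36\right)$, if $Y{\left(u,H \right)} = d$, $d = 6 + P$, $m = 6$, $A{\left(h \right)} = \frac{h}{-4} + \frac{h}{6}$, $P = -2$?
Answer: $-144$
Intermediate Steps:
$A{\left(h \right)} = - \frac{h}{12}$ ($A{\left(h \right)} = h \left(- \frac{1}{4}\right) + h \frac{1}{6} = - \frac{h}{4} + \frac{h}{6} = - \frac{h}{12}$)
$d = 4$ ($d = 6 - 2 = 4$)
$Y{\left(u,H \right)} = 4$
$Y{\left(-3,m \right)} \left(A{\left(0 \right)} - 36\right) = 4 \left(\left(- \frac{1}{12}\right) 0 - 36\right) = 4 \left(0 - 36\right) = 4 \left(-36\right) = -144$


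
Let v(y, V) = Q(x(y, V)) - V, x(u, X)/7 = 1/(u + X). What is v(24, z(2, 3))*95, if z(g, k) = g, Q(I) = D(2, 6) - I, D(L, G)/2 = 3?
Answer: 9215/26 ≈ 354.42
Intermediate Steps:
D(L, G) = 6 (D(L, G) = 2*3 = 6)
x(u, X) = 7/(X + u) (x(u, X) = 7/(u + X) = 7/(X + u))
Q(I) = 6 - I
v(y, V) = 6 - V - 7/(V + y) (v(y, V) = (6 - 7/(V + y)) - V = 6 - V - 7/(V + y))
v(24, z(2, 3))*95 = ((-7 + (6 - 1*2)*(2 + 24))/(2 + 24))*95 = ((-7 + (6 - 2)*26)/26)*95 = ((-7 + 4*26)/26)*95 = ((-7 + 104)/26)*95 = ((1/26)*97)*95 = (97/26)*95 = 9215/26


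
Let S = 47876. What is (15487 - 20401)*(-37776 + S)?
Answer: -49631400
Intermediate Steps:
(15487 - 20401)*(-37776 + S) = (15487 - 20401)*(-37776 + 47876) = -4914*10100 = -49631400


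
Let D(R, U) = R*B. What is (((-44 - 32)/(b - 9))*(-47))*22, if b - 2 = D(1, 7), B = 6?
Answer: -78584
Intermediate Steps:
D(R, U) = 6*R (D(R, U) = R*6 = 6*R)
b = 8 (b = 2 + 6*1 = 2 + 6 = 8)
(((-44 - 32)/(b - 9))*(-47))*22 = (((-44 - 32)/(8 - 9))*(-47))*22 = (-76/(-1)*(-47))*22 = (-76*(-1)*(-47))*22 = (76*(-47))*22 = -3572*22 = -78584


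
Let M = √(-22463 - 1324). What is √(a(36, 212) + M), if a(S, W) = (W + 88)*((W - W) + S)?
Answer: √(10800 + 3*I*√2643) ≈ 103.93 + 0.742*I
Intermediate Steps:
a(S, W) = S*(88 + W) (a(S, W) = (88 + W)*(0 + S) = (88 + W)*S = S*(88 + W))
M = 3*I*√2643 (M = √(-23787) = 3*I*√2643 ≈ 154.23*I)
√(a(36, 212) + M) = √(36*(88 + 212) + 3*I*√2643) = √(36*300 + 3*I*√2643) = √(10800 + 3*I*√2643)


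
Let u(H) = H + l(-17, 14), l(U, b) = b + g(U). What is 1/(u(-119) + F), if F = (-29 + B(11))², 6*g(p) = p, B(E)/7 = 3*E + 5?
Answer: 6/336367 ≈ 1.7838e-5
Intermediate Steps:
B(E) = 35 + 21*E (B(E) = 7*(3*E + 5) = 7*(5 + 3*E) = 35 + 21*E)
g(p) = p/6
l(U, b) = b + U/6
F = 56169 (F = (-29 + (35 + 21*11))² = (-29 + (35 + 231))² = (-29 + 266)² = 237² = 56169)
u(H) = 67/6 + H (u(H) = H + (14 + (⅙)*(-17)) = H + (14 - 17/6) = H + 67/6 = 67/6 + H)
1/(u(-119) + F) = 1/((67/6 - 119) + 56169) = 1/(-647/6 + 56169) = 1/(336367/6) = 6/336367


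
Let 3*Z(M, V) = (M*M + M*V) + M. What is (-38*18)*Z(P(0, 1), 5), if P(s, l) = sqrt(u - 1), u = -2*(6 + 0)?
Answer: 2964 - 1368*I*sqrt(13) ≈ 2964.0 - 4932.4*I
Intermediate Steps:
u = -12 (u = -2*6 = -12)
P(s, l) = I*sqrt(13) (P(s, l) = sqrt(-12 - 1) = sqrt(-13) = I*sqrt(13))
Z(M, V) = M/3 + M**2/3 + M*V/3 (Z(M, V) = ((M*M + M*V) + M)/3 = ((M**2 + M*V) + M)/3 = (M + M**2 + M*V)/3 = M/3 + M**2/3 + M*V/3)
(-38*18)*Z(P(0, 1), 5) = (-38*18)*((I*sqrt(13))*(1 + I*sqrt(13) + 5)/3) = -228*I*sqrt(13)*(6 + I*sqrt(13))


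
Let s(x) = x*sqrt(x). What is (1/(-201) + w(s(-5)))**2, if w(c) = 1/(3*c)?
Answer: (-25 + 67*I*sqrt(5))**2/25250625 ≈ -0.00086414 - 0.00029666*I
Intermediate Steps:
s(x) = x**(3/2)
w(c) = 1/(3*c)
(1/(-201) + w(s(-5)))**2 = (1/(-201) + 1/(3*((-5)**(3/2))))**2 = (-1/201 + 1/(3*((-5*I*sqrt(5)))))**2 = (-1/201 + (I*sqrt(5)/25)/3)**2 = (-1/201 + I*sqrt(5)/75)**2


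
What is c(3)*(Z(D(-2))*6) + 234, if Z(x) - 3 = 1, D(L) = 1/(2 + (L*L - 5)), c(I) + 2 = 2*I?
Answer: 330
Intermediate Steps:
c(I) = -2 + 2*I
D(L) = 1/(-3 + L**2) (D(L) = 1/(2 + (L**2 - 5)) = 1/(2 + (-5 + L**2)) = 1/(-3 + L**2))
Z(x) = 4 (Z(x) = 3 + 1 = 4)
c(3)*(Z(D(-2))*6) + 234 = (-2 + 2*3)*(4*6) + 234 = (-2 + 6)*24 + 234 = 4*24 + 234 = 96 + 234 = 330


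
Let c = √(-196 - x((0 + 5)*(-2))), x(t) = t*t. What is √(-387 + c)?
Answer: √(-387 + 2*I*√74) ≈ 0.4372 + 19.677*I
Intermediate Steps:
x(t) = t²
c = 2*I*√74 (c = √(-196 - ((0 + 5)*(-2))²) = √(-196 - (5*(-2))²) = √(-196 - 1*(-10)²) = √(-196 - 1*100) = √(-196 - 100) = √(-296) = 2*I*√74 ≈ 17.205*I)
√(-387 + c) = √(-387 + 2*I*√74)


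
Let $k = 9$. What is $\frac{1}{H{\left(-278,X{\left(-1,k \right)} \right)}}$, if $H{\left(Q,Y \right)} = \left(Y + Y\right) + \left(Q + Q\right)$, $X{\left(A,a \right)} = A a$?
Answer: $- \frac{1}{574} \approx -0.0017422$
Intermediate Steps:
$H{\left(Q,Y \right)} = 2 Q + 2 Y$ ($H{\left(Q,Y \right)} = 2 Y + 2 Q = 2 Q + 2 Y$)
$\frac{1}{H{\left(-278,X{\left(-1,k \right)} \right)}} = \frac{1}{2 \left(-278\right) + 2 \left(\left(-1\right) 9\right)} = \frac{1}{-556 + 2 \left(-9\right)} = \frac{1}{-556 - 18} = \frac{1}{-574} = - \frac{1}{574}$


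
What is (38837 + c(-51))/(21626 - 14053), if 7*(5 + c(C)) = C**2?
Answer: 274425/53011 ≈ 5.1768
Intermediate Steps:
c(C) = -5 + C**2/7
(38837 + c(-51))/(21626 - 14053) = (38837 + (-5 + (1/7)*(-51)**2))/(21626 - 14053) = (38837 + (-5 + (1/7)*2601))/7573 = (38837 + (-5 + 2601/7))*(1/7573) = (38837 + 2566/7)*(1/7573) = (274425/7)*(1/7573) = 274425/53011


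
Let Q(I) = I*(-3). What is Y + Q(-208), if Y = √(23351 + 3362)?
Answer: 624 + √26713 ≈ 787.44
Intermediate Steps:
Q(I) = -3*I
Y = √26713 ≈ 163.44
Y + Q(-208) = √26713 - 3*(-208) = √26713 + 624 = 624 + √26713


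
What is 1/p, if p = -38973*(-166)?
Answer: 1/6469518 ≈ 1.5457e-7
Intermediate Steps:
p = 6469518
1/p = 1/6469518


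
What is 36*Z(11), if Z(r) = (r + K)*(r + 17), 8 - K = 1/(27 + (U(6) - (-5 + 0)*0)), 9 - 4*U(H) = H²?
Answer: 171920/9 ≈ 19102.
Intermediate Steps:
U(H) = 9/4 - H²/4
K = 644/81 (K = 8 - 1/(27 + ((9/4 - ¼*6²) - (-5 + 0)*0)) = 8 - 1/(27 + ((9/4 - ¼*36) - (-5)*0)) = 8 - 1/(27 + ((9/4 - 9) - 1*0)) = 8 - 1/(27 + (-27/4 + 0)) = 8 - 1/(27 - 27/4) = 8 - 1/81/4 = 8 - 1*4/81 = 8 - 4/81 = 644/81 ≈ 7.9506)
Z(r) = (17 + r)*(644/81 + r) (Z(r) = (r + 644/81)*(r + 17) = (644/81 + r)*(17 + r) = (17 + r)*(644/81 + r))
36*Z(11) = 36*(10948/81 + 11² + (2021/81)*11) = 36*(10948/81 + 121 + 22231/81) = 36*(42980/81) = 171920/9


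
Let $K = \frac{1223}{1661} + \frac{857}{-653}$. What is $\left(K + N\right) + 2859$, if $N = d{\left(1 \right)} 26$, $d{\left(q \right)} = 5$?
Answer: $\frac{3241343179}{1084633} \approx 2988.4$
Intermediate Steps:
$K = - \frac{624858}{1084633}$ ($K = 1223 \cdot \frac{1}{1661} + 857 \left(- \frac{1}{653}\right) = \frac{1223}{1661} - \frac{857}{653} = - \frac{624858}{1084633} \approx -0.5761$)
$N = 130$ ($N = 5 \cdot 26 = 130$)
$\left(K + N\right) + 2859 = \left(- \frac{624858}{1084633} + 130\right) + 2859 = \frac{140377432}{1084633} + 2859 = \frac{3241343179}{1084633}$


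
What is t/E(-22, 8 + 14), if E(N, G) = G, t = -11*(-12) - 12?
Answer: 60/11 ≈ 5.4545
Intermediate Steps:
t = 120 (t = 132 - 12 = 120)
t/E(-22, 8 + 14) = 120/(8 + 14) = 120/22 = 120*(1/22) = 60/11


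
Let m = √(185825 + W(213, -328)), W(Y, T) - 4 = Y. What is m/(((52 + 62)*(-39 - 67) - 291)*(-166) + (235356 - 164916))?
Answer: √186042/2124690 ≈ 0.00020301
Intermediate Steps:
W(Y, T) = 4 + Y
m = √186042 (m = √(185825 + (4 + 213)) = √(185825 + 217) = √186042 ≈ 431.33)
m/(((52 + 62)*(-39 - 67) - 291)*(-166) + (235356 - 164916)) = √186042/(((52 + 62)*(-39 - 67) - 291)*(-166) + (235356 - 164916)) = √186042/((114*(-106) - 291)*(-166) + 70440) = √186042/((-12084 - 291)*(-166) + 70440) = √186042/(-12375*(-166) + 70440) = √186042/(2054250 + 70440) = √186042/2124690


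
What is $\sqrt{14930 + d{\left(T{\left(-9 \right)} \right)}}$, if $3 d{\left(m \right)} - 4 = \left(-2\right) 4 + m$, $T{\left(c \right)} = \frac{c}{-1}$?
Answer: $\frac{17 \sqrt{465}}{3} \approx 122.2$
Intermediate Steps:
$T{\left(c \right)} = - c$ ($T{\left(c \right)} = c \left(-1\right) = - c$)
$d{\left(m \right)} = - \frac{4}{3} + \frac{m}{3}$ ($d{\left(m \right)} = \frac{4}{3} + \frac{\left(-2\right) 4 + m}{3} = \frac{4}{3} + \frac{-8 + m}{3} = \frac{4}{3} + \left(- \frac{8}{3} + \frac{m}{3}\right) = - \frac{4}{3} + \frac{m}{3}$)
$\sqrt{14930 + d{\left(T{\left(-9 \right)} \right)}} = \sqrt{14930 - \left(\frac{4}{3} - \frac{\left(-1\right) \left(-9\right)}{3}\right)} = \sqrt{14930 + \left(- \frac{4}{3} + \frac{1}{3} \cdot 9\right)} = \sqrt{14930 + \left(- \frac{4}{3} + 3\right)} = \sqrt{14930 + \frac{5}{3}} = \sqrt{\frac{44795}{3}} = \frac{17 \sqrt{465}}{3}$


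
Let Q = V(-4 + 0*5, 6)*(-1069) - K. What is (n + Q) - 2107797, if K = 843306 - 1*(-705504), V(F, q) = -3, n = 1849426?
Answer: -1803974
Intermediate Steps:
K = 1548810 (K = 843306 + 705504 = 1548810)
Q = -1545603 (Q = -3*(-1069) - 1*1548810 = 3207 - 1548810 = -1545603)
(n + Q) - 2107797 = (1849426 - 1545603) - 2107797 = 303823 - 2107797 = -1803974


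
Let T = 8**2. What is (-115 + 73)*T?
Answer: -2688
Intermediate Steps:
T = 64
(-115 + 73)*T = (-115 + 73)*64 = -42*64 = -2688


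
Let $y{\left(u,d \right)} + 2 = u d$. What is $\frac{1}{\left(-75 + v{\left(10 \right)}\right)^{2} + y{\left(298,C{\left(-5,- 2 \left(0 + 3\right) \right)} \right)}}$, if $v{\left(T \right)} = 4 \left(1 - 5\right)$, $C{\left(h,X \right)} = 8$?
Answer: $\frac{1}{10663} \approx 9.3782 \cdot 10^{-5}$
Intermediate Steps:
$y{\left(u,d \right)} = -2 + d u$ ($y{\left(u,d \right)} = -2 + u d = -2 + d u$)
$v{\left(T \right)} = -16$ ($v{\left(T \right)} = 4 \left(-4\right) = -16$)
$\frac{1}{\left(-75 + v{\left(10 \right)}\right)^{2} + y{\left(298,C{\left(-5,- 2 \left(0 + 3\right) \right)} \right)}} = \frac{1}{\left(-75 - 16\right)^{2} + \left(-2 + 8 \cdot 298\right)} = \frac{1}{\left(-91\right)^{2} + \left(-2 + 2384\right)} = \frac{1}{8281 + 2382} = \frac{1}{10663}$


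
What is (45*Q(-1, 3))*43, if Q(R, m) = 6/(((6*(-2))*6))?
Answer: -645/4 ≈ -161.25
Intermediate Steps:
Q(R, m) = -1/12 (Q(R, m) = 6/((-12*6)) = 6/(-72) = 6*(-1/72) = -1/12)
(45*Q(-1, 3))*43 = (45*(-1/12))*43 = -15/4*43 = -645/4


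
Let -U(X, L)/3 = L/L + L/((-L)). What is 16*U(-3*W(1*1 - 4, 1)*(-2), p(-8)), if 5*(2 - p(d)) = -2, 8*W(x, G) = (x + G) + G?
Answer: 0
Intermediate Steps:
W(x, G) = G/4 + x/8 (W(x, G) = ((x + G) + G)/8 = ((G + x) + G)/8 = (x + 2*G)/8 = G/4 + x/8)
p(d) = 12/5 (p(d) = 2 - ⅕*(-2) = 2 + ⅖ = 12/5)
U(X, L) = 0 (U(X, L) = -3*(L/L + L/((-L))) = -3*(1 + L*(-1/L)) = -3*(1 - 1) = -3*0 = 0)
16*U(-3*W(1*1 - 4, 1)*(-2), p(-8)) = 16*0 = 0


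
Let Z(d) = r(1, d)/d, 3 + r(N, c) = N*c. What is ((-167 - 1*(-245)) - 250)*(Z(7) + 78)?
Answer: -94600/7 ≈ -13514.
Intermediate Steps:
r(N, c) = -3 + N*c
Z(d) = (-3 + d)/d (Z(d) = (-3 + 1*d)/d = (-3 + d)/d)
((-167 - 1*(-245)) - 250)*(Z(7) + 78) = ((-167 - 1*(-245)) - 250)*((-3 + 7)/7 + 78) = ((-167 + 245) - 250)*((⅐)*4 + 78) = (78 - 250)*(4/7 + 78) = -172*550/7 = -94600/7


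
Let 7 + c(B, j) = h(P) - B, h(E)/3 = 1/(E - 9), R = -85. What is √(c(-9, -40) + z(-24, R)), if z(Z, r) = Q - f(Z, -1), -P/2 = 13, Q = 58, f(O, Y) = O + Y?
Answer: 2*√26005/35 ≈ 9.2149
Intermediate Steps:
P = -26 (P = -2*13 = -26)
h(E) = 3/(-9 + E) (h(E) = 3/(E - 9) = 3/(-9 + E))
c(B, j) = -248/35 - B (c(B, j) = -7 + (3/(-9 - 26) - B) = -7 + (3/(-35) - B) = -7 + (3*(-1/35) - B) = -7 + (-3/35 - B) = -248/35 - B)
z(Z, r) = 59 - Z (z(Z, r) = 58 - (Z - 1) = 58 - (-1 + Z) = 58 + (1 - Z) = 59 - Z)
√(c(-9, -40) + z(-24, R)) = √((-248/35 - 1*(-9)) + (59 - 1*(-24))) = √((-248/35 + 9) + (59 + 24)) = √(67/35 + 83) = √(2972/35) = 2*√26005/35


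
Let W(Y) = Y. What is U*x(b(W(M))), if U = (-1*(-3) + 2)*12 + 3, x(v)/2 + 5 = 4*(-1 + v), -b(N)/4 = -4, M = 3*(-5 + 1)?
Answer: 6930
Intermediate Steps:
M = -12 (M = 3*(-4) = -12)
b(N) = 16 (b(N) = -4*(-4) = 16)
x(v) = -18 + 8*v (x(v) = -10 + 2*(4*(-1 + v)) = -10 + 2*(-4 + 4*v) = -10 + (-8 + 8*v) = -18 + 8*v)
U = 63 (U = (3 + 2)*12 + 3 = 5*12 + 3 = 60 + 3 = 63)
U*x(b(W(M))) = 63*(-18 + 8*16) = 63*(-18 + 128) = 63*110 = 6930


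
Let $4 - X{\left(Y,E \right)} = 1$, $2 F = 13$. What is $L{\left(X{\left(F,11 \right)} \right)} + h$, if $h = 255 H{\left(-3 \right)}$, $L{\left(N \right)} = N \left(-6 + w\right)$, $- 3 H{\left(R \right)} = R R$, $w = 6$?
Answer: $-765$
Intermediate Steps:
$F = \frac{13}{2}$ ($F = \frac{1}{2} \cdot 13 = \frac{13}{2} \approx 6.5$)
$X{\left(Y,E \right)} = 3$ ($X{\left(Y,E \right)} = 4 - 1 = 3$)
$H{\left(R \right)} = - \frac{R^{2}}{3}$ ($H{\left(R \right)} = - \frac{R R}{3} = - \frac{R^{2}}{3}$)
$L{\left(N \right)} = 0$ ($L{\left(N \right)} = N \left(-6 + 6\right) = N 0 = 0$)
$h = -765$ ($h = 255 \left(- \frac{\left(-3\right)^{2}}{3}\right) = 255 \left(\left(- \frac{1}{3}\right) 9\right) = 255 \left(-3\right) = -765$)
$L{\left(X{\left(F,11 \right)} \right)} + h = 0 - 765 = -765$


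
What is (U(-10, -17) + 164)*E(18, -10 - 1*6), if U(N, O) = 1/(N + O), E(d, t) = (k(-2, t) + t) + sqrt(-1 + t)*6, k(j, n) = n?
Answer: -141664/27 + 8854*I*sqrt(17)/9 ≈ -5246.8 + 4056.2*I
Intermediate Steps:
E(d, t) = 2*t + 6*sqrt(-1 + t) (E(d, t) = (t + t) + sqrt(-1 + t)*6 = 2*t + 6*sqrt(-1 + t))
(U(-10, -17) + 164)*E(18, -10 - 1*6) = (1/(-10 - 17) + 164)*(2*(-10 - 1*6) + 6*sqrt(-1 + (-10 - 1*6))) = (1/(-27) + 164)*(2*(-10 - 6) + 6*sqrt(-1 + (-10 - 6))) = (-1/27 + 164)*(2*(-16) + 6*sqrt(-1 - 16)) = 4427*(-32 + 6*sqrt(-17))/27 = 4427*(-32 + 6*(I*sqrt(17)))/27 = 4427*(-32 + 6*I*sqrt(17))/27 = -141664/27 + 8854*I*sqrt(17)/9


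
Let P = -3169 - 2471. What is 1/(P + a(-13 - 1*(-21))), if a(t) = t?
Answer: -1/5632 ≈ -0.00017756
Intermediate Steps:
P = -5640
1/(P + a(-13 - 1*(-21))) = 1/(-5640 + (-13 - 1*(-21))) = 1/(-5640 + (-13 + 21)) = 1/(-5640 + 8) = 1/(-5632) = -1/5632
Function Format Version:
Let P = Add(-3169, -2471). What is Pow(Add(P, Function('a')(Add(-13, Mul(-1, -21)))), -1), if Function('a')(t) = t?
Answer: Rational(-1, 5632) ≈ -0.00017756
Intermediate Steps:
P = -5640
Pow(Add(P, Function('a')(Add(-13, Mul(-1, -21)))), -1) = Pow(Add(-5640, Add(-13, Mul(-1, -21))), -1) = Pow(Add(-5640, Add(-13, 21)), -1) = Pow(Add(-5640, 8), -1) = Pow(-5632, -1) = Rational(-1, 5632)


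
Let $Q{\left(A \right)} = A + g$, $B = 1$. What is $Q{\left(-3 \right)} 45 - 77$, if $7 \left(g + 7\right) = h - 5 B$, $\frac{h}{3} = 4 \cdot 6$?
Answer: $- \frac{674}{7} \approx -96.286$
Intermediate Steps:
$h = 72$ ($h = 3 \cdot 4 \cdot 6 = 3 \cdot 24 = 72$)
$g = \frac{18}{7}$ ($g = -7 + \frac{72 - 5}{7} = -7 + \frac{1}{7} \cdot 67 = -7 + \frac{67}{7} = \frac{18}{7} \approx 2.5714$)
$Q{\left(A \right)} = \frac{18}{7} + A$ ($Q{\left(A \right)} = A + \frac{18}{7} = \frac{18}{7} + A$)
$Q{\left(-3 \right)} 45 - 77 = \left(\frac{18}{7} - 3\right) 45 - 77 = \left(- \frac{3}{7}\right) 45 - 77 = - \frac{135}{7} - 77 = - \frac{674}{7}$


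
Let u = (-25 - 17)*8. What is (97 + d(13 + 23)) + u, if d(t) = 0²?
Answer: -239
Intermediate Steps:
u = -336 (u = -42*8 = -336)
d(t) = 0
(97 + d(13 + 23)) + u = (97 + 0) - 336 = 97 - 336 = -239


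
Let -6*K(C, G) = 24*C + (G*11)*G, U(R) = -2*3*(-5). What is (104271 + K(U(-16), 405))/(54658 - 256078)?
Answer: 131041/134280 ≈ 0.97588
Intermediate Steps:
U(R) = 30 (U(R) = -6*(-5) = 30)
K(C, G) = -4*C - 11*G**2/6 (K(C, G) = -(24*C + (G*11)*G)/6 = -(24*C + (11*G)*G)/6 = -(24*C + 11*G**2)/6 = -(11*G**2 + 24*C)/6 = -4*C - 11*G**2/6)
(104271 + K(U(-16), 405))/(54658 - 256078) = (104271 + (-4*30 - 11/6*405**2))/(54658 - 256078) = (104271 + (-120 - 11/6*164025))/(-201420) = (104271 + (-120 - 601425/2))*(-1/201420) = (104271 - 601665/2)*(-1/201420) = -393123/2*(-1/201420) = 131041/134280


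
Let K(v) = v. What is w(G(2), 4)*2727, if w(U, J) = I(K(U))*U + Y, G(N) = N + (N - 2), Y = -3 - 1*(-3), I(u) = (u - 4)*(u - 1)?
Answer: -10908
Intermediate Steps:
I(u) = (-1 + u)*(-4 + u) (I(u) = (-4 + u)*(-1 + u) = (-1 + u)*(-4 + u))
Y = 0 (Y = -3 + 3 = 0)
G(N) = -2 + 2*N (G(N) = N + (-2 + N) = -2 + 2*N)
w(U, J) = U*(4 + U² - 5*U) (w(U, J) = (4 + U² - 5*U)*U + 0 = U*(4 + U² - 5*U) + 0 = U*(4 + U² - 5*U))
w(G(2), 4)*2727 = ((-2 + 2*2)*(4 + (-2 + 2*2)² - 5*(-2 + 2*2)))*2727 = ((-2 + 4)*(4 + (-2 + 4)² - 5*(-2 + 4)))*2727 = (2*(4 + 2² - 5*2))*2727 = (2*(4 + 4 - 10))*2727 = (2*(-2))*2727 = -4*2727 = -10908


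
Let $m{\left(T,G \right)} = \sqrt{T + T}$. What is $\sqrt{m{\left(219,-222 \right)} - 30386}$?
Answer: $\sqrt{-30386 + \sqrt{438}} \approx 174.26 i$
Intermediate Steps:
$m{\left(T,G \right)} = \sqrt{2} \sqrt{T}$ ($m{\left(T,G \right)} = \sqrt{2 T} = \sqrt{2} \sqrt{T}$)
$\sqrt{m{\left(219,-222 \right)} - 30386} = \sqrt{\sqrt{2} \sqrt{219} - 30386} = \sqrt{\sqrt{438} - 30386} = \sqrt{-30386 + \sqrt{438}}$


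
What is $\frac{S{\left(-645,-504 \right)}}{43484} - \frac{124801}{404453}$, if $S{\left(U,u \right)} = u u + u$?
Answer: $\frac{3468101509}{628115509} \approx 5.5214$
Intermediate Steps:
$S{\left(U,u \right)} = u + u^{2}$ ($S{\left(U,u \right)} = u^{2} + u = u + u^{2}$)
$\frac{S{\left(-645,-504 \right)}}{43484} - \frac{124801}{404453} = \frac{\left(-504\right) \left(1 - 504\right)}{43484} - \frac{124801}{404453} = \left(-504\right) \left(-503\right) \frac{1}{43484} - \frac{124801}{404453} = 253512 \cdot \frac{1}{43484} - \frac{124801}{404453} = \frac{9054}{1553} - \frac{124801}{404453} = \frac{3468101509}{628115509}$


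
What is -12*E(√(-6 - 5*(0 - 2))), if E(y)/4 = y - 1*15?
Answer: 624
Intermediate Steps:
E(y) = -60 + 4*y (E(y) = 4*(y - 1*15) = 4*(y - 15) = 4*(-15 + y) = -60 + 4*y)
-12*E(√(-6 - 5*(0 - 2))) = -12*(-60 + 4*√(-6 - 5*(0 - 2))) = -12*(-60 + 4*√(-6 - 5*(-2))) = -12*(-60 + 4*√(-6 + 10)) = -12*(-60 + 4*√4) = -12*(-60 + 4*2) = -12*(-60 + 8) = -12*(-52) = 624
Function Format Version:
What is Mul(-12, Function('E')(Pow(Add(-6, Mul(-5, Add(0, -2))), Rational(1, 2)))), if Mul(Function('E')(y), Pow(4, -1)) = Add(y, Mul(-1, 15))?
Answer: 624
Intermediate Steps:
Function('E')(y) = Add(-60, Mul(4, y)) (Function('E')(y) = Mul(4, Add(y, Mul(-1, 15))) = Mul(4, Add(y, -15)) = Mul(4, Add(-15, y)) = Add(-60, Mul(4, y)))
Mul(-12, Function('E')(Pow(Add(-6, Mul(-5, Add(0, -2))), Rational(1, 2)))) = Mul(-12, Add(-60, Mul(4, Pow(Add(-6, Mul(-5, Add(0, -2))), Rational(1, 2))))) = Mul(-12, Add(-60, Mul(4, Pow(Add(-6, Mul(-5, -2)), Rational(1, 2))))) = Mul(-12, Add(-60, Mul(4, Pow(Add(-6, 10), Rational(1, 2))))) = Mul(-12, Add(-60, Mul(4, Pow(4, Rational(1, 2))))) = Mul(-12, Add(-60, Mul(4, 2))) = Mul(-12, Add(-60, 8)) = Mul(-12, -52) = 624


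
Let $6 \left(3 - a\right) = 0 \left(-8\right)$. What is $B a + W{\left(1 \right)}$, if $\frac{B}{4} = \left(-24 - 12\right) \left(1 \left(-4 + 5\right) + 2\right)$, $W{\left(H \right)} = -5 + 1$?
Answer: $-1300$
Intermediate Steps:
$W{\left(H \right)} = -4$
$a = 3$ ($a = 3 - \frac{0 \left(-8\right)}{6} = 3 - 0 = 3 + 0 = 3$)
$B = -432$ ($B = 4 \left(-24 - 12\right) \left(1 \left(-4 + 5\right) + 2\right) = 4 \left(- 36 \left(1 \cdot 1 + 2\right)\right) = 4 \left(- 36 \left(1 + 2\right)\right) = 4 \left(\left(-36\right) 3\right) = 4 \left(-108\right) = -432$)
$B a + W{\left(1 \right)} = \left(-432\right) 3 - 4 = -1296 - 4 = -1300$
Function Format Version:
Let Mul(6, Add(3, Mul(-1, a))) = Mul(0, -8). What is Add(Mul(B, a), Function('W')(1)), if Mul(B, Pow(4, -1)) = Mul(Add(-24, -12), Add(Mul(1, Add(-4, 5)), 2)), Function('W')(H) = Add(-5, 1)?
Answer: -1300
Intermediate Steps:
Function('W')(H) = -4
a = 3 (a = Add(3, Mul(Rational(-1, 6), Mul(0, -8))) = Add(3, Mul(Rational(-1, 6), 0)) = Add(3, 0) = 3)
B = -432 (B = Mul(4, Mul(Add(-24, -12), Add(Mul(1, Add(-4, 5)), 2))) = Mul(4, Mul(-36, Add(Mul(1, 1), 2))) = Mul(4, Mul(-36, Add(1, 2))) = Mul(4, Mul(-36, 3)) = Mul(4, -108) = -432)
Add(Mul(B, a), Function('W')(1)) = Add(Mul(-432, 3), -4) = Add(-1296, -4) = -1300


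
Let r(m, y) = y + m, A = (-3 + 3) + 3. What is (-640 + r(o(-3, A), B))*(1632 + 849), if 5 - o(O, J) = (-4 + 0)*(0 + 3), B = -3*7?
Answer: -1597764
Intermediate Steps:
A = 3 (A = 0 + 3 = 3)
B = -21
o(O, J) = 17 (o(O, J) = 5 - (-4 + 0)*(0 + 3) = 5 - (-4)*3 = 5 - 1*(-12) = 5 + 12 = 17)
r(m, y) = m + y
(-640 + r(o(-3, A), B))*(1632 + 849) = (-640 + (17 - 21))*(1632 + 849) = (-640 - 4)*2481 = -644*2481 = -1597764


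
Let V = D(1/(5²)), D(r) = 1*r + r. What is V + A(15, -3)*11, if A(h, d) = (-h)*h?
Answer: -61873/25 ≈ -2474.9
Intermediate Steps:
D(r) = 2*r (D(r) = r + r = 2*r)
V = 2/25 (V = 2/(5²) = 2/25 ≈ 0.080000)
A(h, d) = -h²
V + A(15, -3)*11 = 2/25 - 1*15²*11 = 2/25 - 1*225*11 = 2/25 - 225*11 = 2/25 - 2475 = -61873/25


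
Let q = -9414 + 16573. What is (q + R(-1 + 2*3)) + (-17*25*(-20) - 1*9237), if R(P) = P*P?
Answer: 6447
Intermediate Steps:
q = 7159
R(P) = P²
(q + R(-1 + 2*3)) + (-17*25*(-20) - 1*9237) = (7159 + (-1 + 2*3)²) + (-17*25*(-20) - 1*9237) = (7159 + (-1 + 6)²) + (-425*(-20) - 9237) = (7159 + 5²) + (8500 - 9237) = (7159 + 25) - 737 = 7184 - 737 = 6447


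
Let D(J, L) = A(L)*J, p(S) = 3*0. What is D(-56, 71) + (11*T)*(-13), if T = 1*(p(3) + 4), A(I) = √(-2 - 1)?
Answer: -572 - 56*I*√3 ≈ -572.0 - 96.995*I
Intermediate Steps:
p(S) = 0
A(I) = I*√3 (A(I) = √(-3) = I*√3)
T = 4 (T = 1*(0 + 4) = 1*4 = 4)
D(J, L) = I*J*√3 (D(J, L) = (I*√3)*J = I*J*√3)
D(-56, 71) + (11*T)*(-13) = I*(-56)*√3 + (11*4)*(-13) = -56*I*√3 + 44*(-13) = -56*I*√3 - 572 = -572 - 56*I*√3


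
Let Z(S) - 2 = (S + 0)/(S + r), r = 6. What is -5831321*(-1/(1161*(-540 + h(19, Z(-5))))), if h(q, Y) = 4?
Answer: -5831321/622296 ≈ -9.3707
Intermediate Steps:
Z(S) = 2 + S/(6 + S) (Z(S) = 2 + (S + 0)/(S + 6) = 2 + S/(6 + S))
-5831321*(-1/(1161*(-540 + h(19, Z(-5))))) = -5831321*(-1/(1161*(-540 + 4))) = -5831321/((-1161*(-536))) = -5831321/622296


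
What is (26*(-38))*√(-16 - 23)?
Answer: -988*I*√39 ≈ -6170.1*I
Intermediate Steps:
(26*(-38))*√(-16 - 23) = -988*I*√39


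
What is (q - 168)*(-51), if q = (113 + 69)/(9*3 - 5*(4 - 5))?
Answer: 132447/16 ≈ 8277.9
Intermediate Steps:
q = 91/16 (q = 182/(27 - 5*(-1)) = 182/(27 + 5) = 182/32 = 182*(1/32) = 91/16 ≈ 5.6875)
(q - 168)*(-51) = (91/16 - 168)*(-51) = -2597/16*(-51) = 132447/16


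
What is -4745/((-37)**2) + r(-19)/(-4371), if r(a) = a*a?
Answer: -21234604/5983899 ≈ -3.5486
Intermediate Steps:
r(a) = a**2
-4745/((-37)**2) + r(-19)/(-4371) = -4745/((-37)**2) + (-19)**2/(-4371) = -4745/1369 + 361*(-1/4371) = -4745*1/1369 - 361/4371 = -4745/1369 - 361/4371 = -21234604/5983899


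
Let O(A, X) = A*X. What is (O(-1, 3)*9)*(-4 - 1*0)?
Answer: 108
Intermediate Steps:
(O(-1, 3)*9)*(-4 - 1*0) = (-1*3*9)*(-4 - 1*0) = (-3*9)*(-4 + 0) = -27*(-4) = 108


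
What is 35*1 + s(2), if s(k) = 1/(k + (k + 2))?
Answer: 211/6 ≈ 35.167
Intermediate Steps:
s(k) = 1/(2 + 2*k) (s(k) = 1/(k + (2 + k)) = 1/(2 + 2*k))
35*1 + s(2) = 35*1 + 1/(2*(1 + 2)) = 35 + (½)/3 = 35 + (½)*(⅓) = 35 + ⅙ = 211/6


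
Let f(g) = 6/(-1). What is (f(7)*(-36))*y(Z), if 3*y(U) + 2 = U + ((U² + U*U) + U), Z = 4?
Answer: 2736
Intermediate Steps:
f(g) = -6 (f(g) = 6*(-1) = -6)
y(U) = -⅔ + 2*U/3 + 2*U²/3 (y(U) = -⅔ + (U + ((U² + U*U) + U))/3 = -⅔ + (U + ((U² + U²) + U))/3 = -⅔ + (U + (2*U² + U))/3 = -⅔ + (U + (U + 2*U²))/3 = -⅔ + (2*U + 2*U²)/3 = -⅔ + (2*U/3 + 2*U²/3) = -⅔ + 2*U/3 + 2*U²/3)
(f(7)*(-36))*y(Z) = (-6*(-36))*(-⅔ + (⅔)*4 + (⅔)*4²) = 216*(-⅔ + 8/3 + (⅔)*16) = 216*(-⅔ + 8/3 + 32/3) = 216*(38/3) = 2736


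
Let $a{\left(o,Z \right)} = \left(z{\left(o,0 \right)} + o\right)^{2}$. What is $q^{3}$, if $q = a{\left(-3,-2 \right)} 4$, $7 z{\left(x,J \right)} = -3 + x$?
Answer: $\frac{24794911296}{117649} \approx 2.1075 \cdot 10^{5}$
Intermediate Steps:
$z{\left(x,J \right)} = - \frac{3}{7} + \frac{x}{7}$ ($z{\left(x,J \right)} = \frac{-3 + x}{7} = - \frac{3}{7} + \frac{x}{7}$)
$a{\left(o,Z \right)} = \left(- \frac{3}{7} + \frac{8 o}{7}\right)^{2}$ ($a{\left(o,Z \right)} = \left(\left(- \frac{3}{7} + \frac{o}{7}\right) + o\right)^{2} = \left(- \frac{3}{7} + \frac{8 o}{7}\right)^{2}$)
$q = \frac{2916}{49}$ ($q = \frac{\left(-3 + 8 \left(-3\right)\right)^{2}}{49} \cdot 4 = \frac{\left(-3 - 24\right)^{2}}{49} \cdot 4 = \frac{\left(-27\right)^{2}}{49} \cdot 4 = \frac{1}{49} \cdot 729 \cdot 4 = \frac{729}{49} \cdot 4 = \frac{2916}{49} \approx 59.51$)
$q^{3} = \left(\frac{2916}{49}\right)^{3} = \frac{24794911296}{117649}$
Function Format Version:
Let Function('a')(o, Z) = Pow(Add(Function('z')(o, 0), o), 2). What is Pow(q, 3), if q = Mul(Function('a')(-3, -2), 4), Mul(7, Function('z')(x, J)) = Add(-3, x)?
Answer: Rational(24794911296, 117649) ≈ 2.1075e+5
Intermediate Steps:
Function('z')(x, J) = Add(Rational(-3, 7), Mul(Rational(1, 7), x)) (Function('z')(x, J) = Mul(Rational(1, 7), Add(-3, x)) = Add(Rational(-3, 7), Mul(Rational(1, 7), x)))
Function('a')(o, Z) = Pow(Add(Rational(-3, 7), Mul(Rational(8, 7), o)), 2) (Function('a')(o, Z) = Pow(Add(Add(Rational(-3, 7), Mul(Rational(1, 7), o)), o), 2) = Pow(Add(Rational(-3, 7), Mul(Rational(8, 7), o)), 2))
q = Rational(2916, 49) (q = Mul(Mul(Rational(1, 49), Pow(Add(-3, Mul(8, -3)), 2)), 4) = Mul(Mul(Rational(1, 49), Pow(Add(-3, -24), 2)), 4) = Mul(Mul(Rational(1, 49), Pow(-27, 2)), 4) = Mul(Mul(Rational(1, 49), 729), 4) = Mul(Rational(729, 49), 4) = Rational(2916, 49) ≈ 59.510)
Pow(q, 3) = Pow(Rational(2916, 49), 3) = Rational(24794911296, 117649)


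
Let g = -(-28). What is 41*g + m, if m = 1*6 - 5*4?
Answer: 1134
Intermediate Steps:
g = 28 (g = -1*(-28) = 28)
m = -14 (m = 6 - 20 = -14)
41*g + m = 41*28 - 14 = 1148 - 14 = 1134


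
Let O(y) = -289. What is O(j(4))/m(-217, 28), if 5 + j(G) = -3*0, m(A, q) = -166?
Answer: 289/166 ≈ 1.7410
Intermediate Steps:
j(G) = -5 (j(G) = -5 - 3*0 = -5 + 0 = -5)
O(j(4))/m(-217, 28) = -289/(-166) = -289*(-1/166) = 289/166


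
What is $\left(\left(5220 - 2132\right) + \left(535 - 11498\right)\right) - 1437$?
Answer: $-9312$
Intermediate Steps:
$\left(\left(5220 - 2132\right) + \left(535 - 11498\right)\right) - 1437 = \left(3088 - 10963\right) - 1437 = -7875 - 1437 = -9312$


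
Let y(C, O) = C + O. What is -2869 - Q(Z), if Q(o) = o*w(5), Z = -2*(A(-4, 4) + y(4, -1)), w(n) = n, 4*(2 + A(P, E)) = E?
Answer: -2849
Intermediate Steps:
A(P, E) = -2 + E/4
Z = -4 (Z = -2*((-2 + (¼)*4) + (4 - 1)) = -2*((-2 + 1) + 3) = -2*(-1 + 3) = -2*2 = -4)
Q(o) = 5*o (Q(o) = o*5 = 5*o)
-2869 - Q(Z) = -2869 - 5*(-4) = -2869 - 1*(-20) = -2869 + 20 = -2849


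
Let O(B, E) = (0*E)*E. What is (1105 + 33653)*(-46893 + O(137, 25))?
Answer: -1629906894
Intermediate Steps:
O(B, E) = 0 (O(B, E) = 0*E = 0)
(1105 + 33653)*(-46893 + O(137, 25)) = (1105 + 33653)*(-46893 + 0) = 34758*(-46893) = -1629906894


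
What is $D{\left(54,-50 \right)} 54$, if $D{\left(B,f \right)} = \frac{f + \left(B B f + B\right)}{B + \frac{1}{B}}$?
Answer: $- \frac{425141136}{2917} \approx -1.4575 \cdot 10^{5}$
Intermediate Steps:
$D{\left(B,f \right)} = \frac{B + f + f B^{2}}{B + \frac{1}{B}}$ ($D{\left(B,f \right)} = \frac{f + \left(B^{2} f + B\right)}{B + \frac{1}{B}} = \frac{f + \left(f B^{2} + B\right)}{B + \frac{1}{B}} = \frac{f + \left(B + f B^{2}\right)}{B + \frac{1}{B}} = \frac{B + f + f B^{2}}{B + \frac{1}{B}}$)
$D{\left(54,-50 \right)} 54 = \frac{54 \left(54 - 50 - 50 \cdot 54^{2}\right)}{1 + 54^{2}} \cdot 54 = \frac{54 \left(54 - 50 - 145800\right)}{1 + 2916} \cdot 54 = \frac{54 \left(54 - 50 - 145800\right)}{2917} \cdot 54 = 54 \cdot \frac{1}{2917} \left(-145796\right) 54 = \left(- \frac{7872984}{2917}\right) 54 = - \frac{425141136}{2917}$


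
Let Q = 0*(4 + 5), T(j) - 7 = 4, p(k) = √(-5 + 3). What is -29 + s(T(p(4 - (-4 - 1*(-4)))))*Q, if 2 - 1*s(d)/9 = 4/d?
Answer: -29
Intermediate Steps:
p(k) = I*√2 (p(k) = √(-2) = I*√2)
T(j) = 11 (T(j) = 7 + 4 = 11)
Q = 0 (Q = 0*9 = 0)
s(d) = 18 - 36/d
-29 + s(T(p(4 - (-4 - 1*(-4)))))*Q = -29 + (18 - 36/11)*0 = -29 + (162/11)*0 = -29 + 0 = -29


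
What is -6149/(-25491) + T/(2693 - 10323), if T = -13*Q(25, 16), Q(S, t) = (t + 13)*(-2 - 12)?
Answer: -6258902/13892595 ≈ -0.45052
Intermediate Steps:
Q(S, t) = -182 - 14*t (Q(S, t) = (13 + t)*(-14) = -182 - 14*t)
T = 5278 (T = -13*(-182 - 14*16) = -13*(-182 - 224) = -13*(-406) = 5278)
-6149/(-25491) + T/(2693 - 10323) = -6149/(-25491) + 5278/(2693 - 10323) = -6149*(-1/25491) + 5278/(-7630) = 6149/25491 + 5278*(-1/7630) = 6149/25491 - 377/545 = -6258902/13892595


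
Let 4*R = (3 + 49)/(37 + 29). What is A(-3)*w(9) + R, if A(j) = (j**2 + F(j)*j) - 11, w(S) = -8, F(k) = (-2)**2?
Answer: 7405/66 ≈ 112.20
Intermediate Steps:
F(k) = 4
R = 13/66 (R = ((3 + 49)/(37 + 29))/4 = (52/66)/4 = (52*(1/66))/4 = (1/4)*(26/33) = 13/66 ≈ 0.19697)
A(j) = -11 + j**2 + 4*j (A(j) = (j**2 + 4*j) - 11 = -11 + j**2 + 4*j)
A(-3)*w(9) + R = (-11 + (-3)**2 + 4*(-3))*(-8) + 13/66 = (-11 + 9 - 12)*(-8) + 13/66 = -14*(-8) + 13/66 = 112 + 13/66 = 7405/66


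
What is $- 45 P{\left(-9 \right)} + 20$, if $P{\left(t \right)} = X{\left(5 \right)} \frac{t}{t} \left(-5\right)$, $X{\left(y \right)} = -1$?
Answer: $-205$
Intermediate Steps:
$P{\left(t \right)} = 5$ ($P{\left(t \right)} = - \frac{t}{t} \left(-5\right) = \left(-1\right) 1 \left(-5\right) = \left(-1\right) \left(-5\right) = 5$)
$- 45 P{\left(-9 \right)} + 20 = \left(-45\right) 5 + 20 = -225 + 20 = -205$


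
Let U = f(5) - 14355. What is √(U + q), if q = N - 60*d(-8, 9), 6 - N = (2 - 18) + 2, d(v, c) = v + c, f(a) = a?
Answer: I*√14390 ≈ 119.96*I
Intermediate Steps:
d(v, c) = c + v
N = 20 (N = 6 - ((2 - 18) + 2) = 6 - (-16 + 2) = 6 - 1*(-14) = 6 + 14 = 20)
q = -40 (q = 20 - 60*(9 - 8) = 20 - 60*1 = 20 - 60 = -40)
U = -14350 (U = 5 - 14355 = -14350)
√(U + q) = √(-14350 - 40) = √(-14390) = I*√14390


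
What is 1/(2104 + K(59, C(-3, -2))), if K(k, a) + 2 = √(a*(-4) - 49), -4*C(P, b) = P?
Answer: 1051/2209228 - I*√13/2209228 ≈ 0.00047573 - 1.632e-6*I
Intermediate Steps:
C(P, b) = -P/4
K(k, a) = -2 + √(-49 - 4*a) (K(k, a) = -2 + √(a*(-4) - 49) = -2 + √(-4*a - 49) = -2 + √(-49 - 4*a))
1/(2104 + K(59, C(-3, -2))) = 1/(2104 + (-2 + √(-49 - (-1)*(-3)))) = 1/(2104 + (-2 + √(-49 - 4*¾))) = 1/(2104 + (-2 + √(-49 - 3))) = 1/(2104 + (-2 + √(-52))) = 1/(2104 + (-2 + 2*I*√13)) = 1/(2102 + 2*I*√13)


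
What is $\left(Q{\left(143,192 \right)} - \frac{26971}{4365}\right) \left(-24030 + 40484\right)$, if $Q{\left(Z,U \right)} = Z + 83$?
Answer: $\frac{15787925626}{4365} \approx 3.6169 \cdot 10^{6}$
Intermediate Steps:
$Q{\left(Z,U \right)} = 83 + Z$
$\left(Q{\left(143,192 \right)} - \frac{26971}{4365}\right) \left(-24030 + 40484\right) = \left(\left(83 + 143\right) - \frac{26971}{4365}\right) \left(-24030 + 40484\right) = \left(226 - \frac{26971}{4365}\right) 16454 = \frac{959519}{4365} \cdot 16454 = \frac{15787925626}{4365}$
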